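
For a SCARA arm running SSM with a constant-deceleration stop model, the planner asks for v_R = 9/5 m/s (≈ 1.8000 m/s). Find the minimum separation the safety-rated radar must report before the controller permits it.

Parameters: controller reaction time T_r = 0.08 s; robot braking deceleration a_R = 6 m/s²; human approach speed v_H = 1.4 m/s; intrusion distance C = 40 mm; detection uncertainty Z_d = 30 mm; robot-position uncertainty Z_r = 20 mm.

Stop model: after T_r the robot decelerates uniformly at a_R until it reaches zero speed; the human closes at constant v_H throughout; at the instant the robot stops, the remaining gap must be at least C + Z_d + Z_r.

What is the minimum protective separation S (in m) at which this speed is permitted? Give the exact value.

S_min = 259/250 m = 1.0360 m

stop time T_s = (9/5)/6 = 0.3000 s
robot in T_r: 1.8000·0.0800 = 0.1440 m
robot under decel: 1.8000²/(2·6.0000) = 0.2700 m
human over T_r+T_s: 1.4000·(0.0800+0.3000) = 0.5320 m
C+Z_d+Z_r = 0.0400+0.0300+0.0200 = 0.0900 m
S_min ≈ 0.1440+0.2700+0.5320+0.0900  ⇒  S_min = 259/250 m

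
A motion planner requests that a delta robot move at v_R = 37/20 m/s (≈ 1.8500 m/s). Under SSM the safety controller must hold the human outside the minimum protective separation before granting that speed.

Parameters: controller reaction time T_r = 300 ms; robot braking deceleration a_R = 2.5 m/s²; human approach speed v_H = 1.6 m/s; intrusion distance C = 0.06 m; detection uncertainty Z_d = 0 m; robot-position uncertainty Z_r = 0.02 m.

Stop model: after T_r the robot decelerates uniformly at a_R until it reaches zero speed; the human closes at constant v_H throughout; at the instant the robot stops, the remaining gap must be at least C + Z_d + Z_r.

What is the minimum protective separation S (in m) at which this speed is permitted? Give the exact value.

stop time T_s = (37/20)/(5/2) = 0.7400 s
robot covers v_R·T_r = 1.8500·0.3000 = 0.5550 m before braking
braking distance = 1.8500²/(2·2.5000) = 0.6845 m
person approaches 1.6000·(0.3000+0.7400) = 1.6640 m
margins: 0.0600+0.0000+0.0200 = 0.0800 m
S_min ≈ 0.5550+0.6845+1.6640+0.0800  ⇒  S_min = 5967/2000 m

S_min = 5967/2000 m = 2.9835 m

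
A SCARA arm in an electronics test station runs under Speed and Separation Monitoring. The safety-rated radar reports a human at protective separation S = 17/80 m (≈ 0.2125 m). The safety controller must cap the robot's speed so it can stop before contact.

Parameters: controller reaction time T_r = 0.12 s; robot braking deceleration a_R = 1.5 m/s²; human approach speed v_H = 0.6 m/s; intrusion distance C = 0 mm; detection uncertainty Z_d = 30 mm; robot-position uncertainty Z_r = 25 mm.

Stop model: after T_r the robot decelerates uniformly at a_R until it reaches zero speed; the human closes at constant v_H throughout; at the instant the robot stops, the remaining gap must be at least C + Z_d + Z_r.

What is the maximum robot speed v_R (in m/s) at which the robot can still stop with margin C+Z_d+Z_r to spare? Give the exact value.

at the boundary: (1/3)·v² + (13/25)·v + (-171/2000) = 0
  disc = (13/25)² − 4·(1/3)·(-171/2000) = 961/2500 ; √disc = 31/50
  v_R = (−(13/25) + 31/50) / (2·(1/3)) = 3/20 m/s
check:
stop time T_s = (3/20)/(3/2) = 0.1000 s
reaction-phase robot travel = 0.1500·0.1200 = 0.0180 m
robot under decel: 0.1500²/(2·1.5000) = 0.0075 m
human over T_r+T_s: 0.6000·(0.1200+0.1000) = 0.1320 m
C+Z_d+Z_r = 0.0000+0.0300+0.0250 = 0.0550 m
sum ≈ 0.0180+0.0075+0.1320+0.0550 ≈ 0.2125 m = S ✓

v_R_max = 3/20 m/s = 0.1500 m/s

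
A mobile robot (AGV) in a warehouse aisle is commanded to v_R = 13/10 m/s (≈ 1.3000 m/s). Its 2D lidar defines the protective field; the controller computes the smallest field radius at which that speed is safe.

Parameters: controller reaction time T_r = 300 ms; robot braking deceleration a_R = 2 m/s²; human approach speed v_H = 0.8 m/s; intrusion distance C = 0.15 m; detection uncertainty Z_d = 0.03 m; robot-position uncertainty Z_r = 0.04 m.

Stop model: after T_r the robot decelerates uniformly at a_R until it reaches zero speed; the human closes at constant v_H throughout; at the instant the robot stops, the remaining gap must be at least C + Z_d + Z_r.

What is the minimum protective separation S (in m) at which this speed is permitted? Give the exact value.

T_s = v_R/a_R = (13/10)/2 = 0.6500 s
reaction-phase robot travel = 1.3000·0.3000 = 0.3900 m
braking distance = 1.3000²/(2·2.0000) = 0.4225 m
human closes 0.8000·0.9500 = 0.7600 m
residual clearance needed = 0.1500+0.0300+0.0400 = 0.2200 m
S_min ≈ 0.3900+0.4225+0.7600+0.2200  ⇒  S_min = 717/400 m

S_min = 717/400 m = 1.7925 m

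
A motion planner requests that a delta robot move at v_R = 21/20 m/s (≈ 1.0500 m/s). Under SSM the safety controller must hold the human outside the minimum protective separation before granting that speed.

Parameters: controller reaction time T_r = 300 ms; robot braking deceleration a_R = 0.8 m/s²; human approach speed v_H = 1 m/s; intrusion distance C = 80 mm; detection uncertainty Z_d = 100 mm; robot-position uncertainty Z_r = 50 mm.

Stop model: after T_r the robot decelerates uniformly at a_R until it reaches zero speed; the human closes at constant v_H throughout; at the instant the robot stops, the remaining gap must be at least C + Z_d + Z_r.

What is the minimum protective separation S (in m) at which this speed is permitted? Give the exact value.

S_min = 9109/3200 m = 2.8466 m

stop time T_s = (21/20)/(4/5) = 1.3125 s
robot in T_r: 1.0500·0.3000 = 0.3150 m
braking distance = 1.0500²/(2·0.8000) = 0.6891 m
human closes 1.0000·1.6125 = 1.6125 m
margins: 0.0800+0.1000+0.0500 = 0.2300 m
S_min ≈ 0.3150+0.6891+1.6125+0.2300  ⇒  S_min = 9109/3200 m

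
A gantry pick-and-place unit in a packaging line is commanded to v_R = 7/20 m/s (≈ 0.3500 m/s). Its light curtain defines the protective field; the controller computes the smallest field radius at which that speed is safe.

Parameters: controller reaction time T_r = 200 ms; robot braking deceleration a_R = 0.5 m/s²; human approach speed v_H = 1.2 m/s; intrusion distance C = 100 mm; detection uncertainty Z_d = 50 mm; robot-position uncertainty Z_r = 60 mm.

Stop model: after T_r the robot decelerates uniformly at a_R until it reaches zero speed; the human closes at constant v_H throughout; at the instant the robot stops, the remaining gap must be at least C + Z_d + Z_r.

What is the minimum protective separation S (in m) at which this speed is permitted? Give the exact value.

S_min = 593/400 m = 1.4825 m

T_s = v_R/a_R = (7/20)/(1/2) = 0.7000 s
robot in T_r: 0.3500·0.2000 = 0.0700 m
robot under decel: 0.3500²/(2·0.5000) = 0.1225 m
person approaches 1.2000·(0.2000+0.7000) = 1.0800 m
C+Z_d+Z_r = 0.1000+0.0500+0.0600 = 0.2100 m
S_min ≈ 0.0700+0.1225+1.0800+0.2100  ⇒  S_min = 593/400 m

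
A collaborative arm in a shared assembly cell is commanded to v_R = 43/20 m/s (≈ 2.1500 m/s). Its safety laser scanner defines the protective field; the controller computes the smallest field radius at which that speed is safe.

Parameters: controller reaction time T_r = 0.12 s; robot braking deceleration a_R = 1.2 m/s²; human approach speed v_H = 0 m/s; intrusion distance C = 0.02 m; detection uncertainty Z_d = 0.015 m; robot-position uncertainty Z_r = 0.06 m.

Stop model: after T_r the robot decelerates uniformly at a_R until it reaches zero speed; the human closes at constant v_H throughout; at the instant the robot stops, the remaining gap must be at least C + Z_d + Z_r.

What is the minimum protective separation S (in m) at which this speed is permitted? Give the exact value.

T_s = v_R/a_R = (43/20)/(6/5) = 1.7917 s
reaction-phase robot travel = 2.1500·0.1200 = 0.2580 m
robot under decel: 2.1500²/(2·1.2000) = 1.9260 m
person approaches 0.0000·(0.1200+1.7917) = 0.0000 m
residual clearance needed = 0.0200+0.0150+0.0600 = 0.0950 m
S_min ≈ 0.2580+1.9260+0.0000+0.0950  ⇒  S_min = 54697/24000 m

S_min = 54697/24000 m = 2.2790 m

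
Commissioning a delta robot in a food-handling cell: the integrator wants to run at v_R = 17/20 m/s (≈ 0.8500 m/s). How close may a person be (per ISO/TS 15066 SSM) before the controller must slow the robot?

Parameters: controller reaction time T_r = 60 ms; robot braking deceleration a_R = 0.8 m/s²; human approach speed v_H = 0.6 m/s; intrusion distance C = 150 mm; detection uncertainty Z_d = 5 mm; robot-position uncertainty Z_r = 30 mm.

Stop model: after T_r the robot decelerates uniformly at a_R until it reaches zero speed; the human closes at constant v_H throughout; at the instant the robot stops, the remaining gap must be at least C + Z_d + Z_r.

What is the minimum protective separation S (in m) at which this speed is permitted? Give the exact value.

S_min = 21777/16000 m = 1.3611 m

T_s = v_R/a_R = (17/20)/(4/5) = 1.0625 s
reaction-phase robot travel = 0.8500·0.0600 = 0.0510 m
robot covers 0.8500·1.0625 − ½·0.8000·1.0625² = 0.4516 m while stopping
human closes 0.6000·1.1225 = 0.6735 m
residual clearance needed = 0.1500+0.0050+0.0300 = 0.1850 m
S_min ≈ 0.0510+0.4516+0.6735+0.1850  ⇒  S_min = 21777/16000 m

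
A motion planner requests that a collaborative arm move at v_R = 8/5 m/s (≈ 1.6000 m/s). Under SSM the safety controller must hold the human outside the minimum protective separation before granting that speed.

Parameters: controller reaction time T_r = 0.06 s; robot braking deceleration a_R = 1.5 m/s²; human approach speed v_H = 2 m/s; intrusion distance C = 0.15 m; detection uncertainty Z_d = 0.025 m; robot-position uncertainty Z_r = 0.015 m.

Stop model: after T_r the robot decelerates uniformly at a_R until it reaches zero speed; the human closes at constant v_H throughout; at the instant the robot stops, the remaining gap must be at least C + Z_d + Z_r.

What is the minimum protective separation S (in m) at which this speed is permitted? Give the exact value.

braking lasts T_s = (8/5)/(3/2) = 1.0667 s
reaction-phase robot travel = 1.6000·0.0600 = 0.0960 m
robot under decel: 1.6000²/(2·1.5000) = 0.8533 m
human over T_r+T_s: 2.0000·(0.0600+1.0667) = 2.2533 m
margins: 0.1500+0.0250+0.0150 = 0.1900 m
S_min ≈ 0.0960+0.8533+2.2533+0.1900  ⇒  S_min = 5089/1500 m

S_min = 5089/1500 m = 3.3927 m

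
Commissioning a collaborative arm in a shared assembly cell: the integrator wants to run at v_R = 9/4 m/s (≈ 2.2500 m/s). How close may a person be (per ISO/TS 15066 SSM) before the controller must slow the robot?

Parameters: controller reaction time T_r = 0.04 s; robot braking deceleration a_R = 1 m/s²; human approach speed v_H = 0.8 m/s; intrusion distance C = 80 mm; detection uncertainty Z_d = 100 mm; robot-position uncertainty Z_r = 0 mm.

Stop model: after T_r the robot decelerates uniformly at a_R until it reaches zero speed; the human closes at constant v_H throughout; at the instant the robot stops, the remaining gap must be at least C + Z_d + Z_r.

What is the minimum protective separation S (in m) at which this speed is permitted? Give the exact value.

S_min = 18533/4000 m = 4.6333 m

stop time T_s = (9/4)/1 = 2.2500 s
robot in T_r: 2.2500·0.0400 = 0.0900 m
braking distance = 2.2500²/(2·1.0000) = 2.5312 m
human over T_r+T_s: 0.8000·(0.0400+2.2500) = 1.8320 m
C+Z_d+Z_r = 0.0800+0.1000+0.0000 = 0.1800 m
S_min ≈ 0.0900+2.5312+1.8320+0.1800  ⇒  S_min = 18533/4000 m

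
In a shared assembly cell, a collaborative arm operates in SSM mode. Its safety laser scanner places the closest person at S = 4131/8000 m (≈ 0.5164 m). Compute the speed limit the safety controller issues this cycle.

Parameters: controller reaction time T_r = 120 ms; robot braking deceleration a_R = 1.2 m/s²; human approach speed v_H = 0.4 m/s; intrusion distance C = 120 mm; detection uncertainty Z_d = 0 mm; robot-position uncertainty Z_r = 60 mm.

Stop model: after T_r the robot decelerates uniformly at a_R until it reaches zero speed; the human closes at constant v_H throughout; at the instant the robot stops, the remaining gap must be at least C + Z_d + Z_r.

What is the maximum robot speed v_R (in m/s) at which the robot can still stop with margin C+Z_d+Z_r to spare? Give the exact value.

v_R_max = 9/20 m/s = 0.4500 m/s

quadratic (5/12)·v² + (34/75)·v + (-2307/8000) = 0
  disc = (34/75)² − 4·(5/12)·(-2307/8000) = 247009/360000 ; √disc = 497/600
  v_R = (−(34/75) + 497/600) / (2·(5/12)) = 9/20 m/s
check:
braking lasts T_s = (9/20)/(6/5) = 0.3750 s
robot in T_r: 0.4500·0.1200 = 0.0540 m
robot covers 0.4500·0.3750 − ½·1.2000·0.3750² = 0.0844 m while stopping
human over T_r+T_s: 0.4000·(0.1200+0.3750) = 0.1980 m
C+Z_d+Z_r = 0.1200+0.0000+0.0600 = 0.1800 m
sum ≈ 0.0540+0.0844+0.1980+0.1800 ≈ 0.5164 m = S ✓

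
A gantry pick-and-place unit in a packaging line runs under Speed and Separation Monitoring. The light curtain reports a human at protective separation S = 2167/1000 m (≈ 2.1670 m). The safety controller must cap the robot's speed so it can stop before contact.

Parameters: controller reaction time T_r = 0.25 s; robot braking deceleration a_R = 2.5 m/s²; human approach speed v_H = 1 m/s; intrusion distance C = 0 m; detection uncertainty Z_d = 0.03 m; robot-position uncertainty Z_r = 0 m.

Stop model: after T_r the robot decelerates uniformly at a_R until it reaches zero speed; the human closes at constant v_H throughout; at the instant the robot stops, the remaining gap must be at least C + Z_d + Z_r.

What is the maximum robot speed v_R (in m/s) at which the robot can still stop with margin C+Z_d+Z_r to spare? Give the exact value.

v_R_max = 37/20 m/s = 1.8500 m/s

quadratic (1/5)·v² + (13/20)·v + (-1887/1000) = 0
  disc = (13/20)² − 4·(1/5)·(-1887/1000) = 19321/10000 ; √disc = 139/100
  v_R = (−(13/20) + 139/100) / (2·(1/5)) = 37/20 m/s
check:
stop time T_s = (37/20)/(5/2) = 0.7400 s
robot in T_r: 1.8500·0.2500 = 0.4625 m
braking distance = 1.8500²/(2·2.5000) = 0.6845 m
person approaches 1.0000·(0.2500+0.7400) = 0.9900 m
residual clearance needed = 0.0000+0.0300+0.0000 = 0.0300 m
sum ≈ 0.4625+0.6845+0.9900+0.0300 ≈ 2.1670 m = S ✓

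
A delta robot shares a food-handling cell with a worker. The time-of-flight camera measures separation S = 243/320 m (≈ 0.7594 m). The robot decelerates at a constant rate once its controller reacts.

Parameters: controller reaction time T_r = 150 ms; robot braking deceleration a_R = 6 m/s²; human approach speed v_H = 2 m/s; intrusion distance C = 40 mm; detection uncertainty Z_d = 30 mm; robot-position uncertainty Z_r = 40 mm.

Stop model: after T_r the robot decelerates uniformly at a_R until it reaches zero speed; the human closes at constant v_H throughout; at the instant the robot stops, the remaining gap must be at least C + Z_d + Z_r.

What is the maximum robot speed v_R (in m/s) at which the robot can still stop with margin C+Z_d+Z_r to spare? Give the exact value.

at the boundary: (1/12)·v² + (29/60)·v + (-559/1600) = 0
  disc = (29/60)² − 4·(1/12)·(-559/1600) = 5041/14400 ; √disc = 71/120
  v_R = (−(29/60) + 71/120) / (2·(1/12)) = 13/20 m/s
check:
braking lasts T_s = (13/20)/6 = 0.1083 s
robot covers v_R·T_r = 0.6500·0.1500 = 0.0975 m before braking
braking distance = 0.6500²/(2·6.0000) = 0.0352 m
human over T_r+T_s: 2.0000·(0.1500+0.1083) = 0.5167 m
residual clearance needed = 0.0400+0.0300+0.0400 = 0.1100 m
sum ≈ 0.0975+0.0352+0.5167+0.1100 ≈ 0.7594 m = S ✓

v_R_max = 13/20 m/s = 0.6500 m/s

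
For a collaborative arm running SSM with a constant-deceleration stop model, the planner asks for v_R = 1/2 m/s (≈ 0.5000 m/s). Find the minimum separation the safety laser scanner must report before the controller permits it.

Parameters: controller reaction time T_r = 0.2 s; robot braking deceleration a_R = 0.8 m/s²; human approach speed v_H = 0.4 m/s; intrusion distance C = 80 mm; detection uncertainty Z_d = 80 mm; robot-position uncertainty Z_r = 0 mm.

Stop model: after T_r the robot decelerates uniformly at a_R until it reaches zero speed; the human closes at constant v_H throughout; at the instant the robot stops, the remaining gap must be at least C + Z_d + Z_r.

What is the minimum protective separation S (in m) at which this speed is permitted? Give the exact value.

braking lasts T_s = (1/2)/(4/5) = 0.6250 s
reaction-phase robot travel = 0.5000·0.2000 = 0.1000 m
robot under decel: 0.5000²/(2·0.8000) = 0.1562 m
person approaches 0.4000·(0.2000+0.6250) = 0.3300 m
C+Z_d+Z_r = 0.0800+0.0800+0.0000 = 0.1600 m
S_min ≈ 0.1000+0.1562+0.3300+0.1600  ⇒  S_min = 597/800 m

S_min = 597/800 m = 0.7462 m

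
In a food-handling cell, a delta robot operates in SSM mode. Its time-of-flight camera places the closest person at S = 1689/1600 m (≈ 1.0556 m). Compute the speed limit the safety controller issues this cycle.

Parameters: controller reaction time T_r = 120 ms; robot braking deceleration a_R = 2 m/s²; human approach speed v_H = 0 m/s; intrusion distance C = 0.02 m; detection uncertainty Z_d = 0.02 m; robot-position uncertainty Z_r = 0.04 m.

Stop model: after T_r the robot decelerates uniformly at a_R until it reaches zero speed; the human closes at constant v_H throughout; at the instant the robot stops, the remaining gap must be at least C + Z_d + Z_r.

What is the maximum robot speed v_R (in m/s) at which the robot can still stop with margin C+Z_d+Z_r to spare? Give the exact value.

v_R_max = 7/4 m/s = 1.7500 m/s

at the boundary: (1/4)·v² + (3/25)·v + (-1561/1600) = 0
  disc = (3/25)² − 4·(1/4)·(-1561/1600) = 39601/40000 ; √disc = 199/200
  v_R = (−(3/25) + 199/200) / (2·(1/4)) = 7/4 m/s
check:
braking lasts T_s = (7/4)/2 = 0.8750 s
robot in T_r: 1.7500·0.1200 = 0.2100 m
braking distance = 1.7500²/(2·2.0000) = 0.7656 m
human over T_r+T_s: 0.0000·(0.1200+0.8750) = 0.0000 m
C+Z_d+Z_r = 0.0200+0.0200+0.0400 = 0.0800 m
sum ≈ 0.2100+0.7656+0.0000+0.0800 ≈ 1.0556 m = S ✓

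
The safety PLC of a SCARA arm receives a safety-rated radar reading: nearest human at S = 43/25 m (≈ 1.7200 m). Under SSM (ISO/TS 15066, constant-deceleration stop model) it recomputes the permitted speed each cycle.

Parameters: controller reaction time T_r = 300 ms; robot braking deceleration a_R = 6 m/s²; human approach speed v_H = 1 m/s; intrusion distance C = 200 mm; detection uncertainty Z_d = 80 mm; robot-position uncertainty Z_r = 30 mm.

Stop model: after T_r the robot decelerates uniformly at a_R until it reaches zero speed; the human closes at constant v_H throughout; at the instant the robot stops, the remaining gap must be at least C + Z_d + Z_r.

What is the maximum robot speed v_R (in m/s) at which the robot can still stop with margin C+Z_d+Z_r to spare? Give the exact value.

quadratic (1/12)·v² + (7/15)·v + (-111/100) = 0
  disc = (7/15)² − 4·(1/12)·(-111/100) = 529/900 ; √disc = 23/30
  v_R = (−(7/15) + 23/30) / (2·(1/12)) = 9/5 m/s
check:
stop time T_s = (9/5)/6 = 0.3000 s
robot in T_r: 1.8000·0.3000 = 0.5400 m
braking distance = 1.8000²/(2·6.0000) = 0.2700 m
human over T_r+T_s: 1.0000·(0.3000+0.3000) = 0.6000 m
margins: 0.2000+0.0800+0.0300 = 0.3100 m
sum ≈ 0.5400+0.2700+0.6000+0.3100 ≈ 1.7200 m = S ✓

v_R_max = 9/5 m/s = 1.8000 m/s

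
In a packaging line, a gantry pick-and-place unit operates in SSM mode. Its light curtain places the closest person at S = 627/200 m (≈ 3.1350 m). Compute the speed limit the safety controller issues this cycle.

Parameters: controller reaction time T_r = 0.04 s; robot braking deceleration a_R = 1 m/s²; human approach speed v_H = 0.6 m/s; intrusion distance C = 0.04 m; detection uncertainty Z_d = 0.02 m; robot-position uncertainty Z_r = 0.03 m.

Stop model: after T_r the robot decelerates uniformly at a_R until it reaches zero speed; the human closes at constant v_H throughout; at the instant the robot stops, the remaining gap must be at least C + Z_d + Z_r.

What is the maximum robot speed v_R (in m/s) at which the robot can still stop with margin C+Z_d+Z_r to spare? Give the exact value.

v_R_max = 19/10 m/s = 1.9000 m/s

quadratic (1/2)·v² + (16/25)·v + (-3021/1000) = 0
  disc = (16/25)² − 4·(1/2)·(-3021/1000) = 16129/2500 ; √disc = 127/50
  v_R = (−(16/25) + 127/50) / (2·(1/2)) = 19/10 m/s
check:
T_s = v_R/a_R = (19/10)/1 = 1.9000 s
reaction-phase robot travel = 1.9000·0.0400 = 0.0760 m
braking distance = 1.9000²/(2·1.0000) = 1.8050 m
human closes 0.6000·1.9400 = 1.1640 m
C+Z_d+Z_r = 0.0400+0.0200+0.0300 = 0.0900 m
sum ≈ 0.0760+1.8050+1.1640+0.0900 ≈ 3.1350 m = S ✓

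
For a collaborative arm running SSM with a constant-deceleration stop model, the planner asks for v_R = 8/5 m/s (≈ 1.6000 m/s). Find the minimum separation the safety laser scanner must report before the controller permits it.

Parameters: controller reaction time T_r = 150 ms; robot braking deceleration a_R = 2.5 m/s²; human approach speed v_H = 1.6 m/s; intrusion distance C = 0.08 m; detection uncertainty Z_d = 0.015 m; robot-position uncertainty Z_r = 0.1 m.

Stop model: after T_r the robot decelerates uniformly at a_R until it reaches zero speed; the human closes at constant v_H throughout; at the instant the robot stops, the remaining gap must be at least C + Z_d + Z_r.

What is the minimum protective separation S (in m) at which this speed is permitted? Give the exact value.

braking lasts T_s = (8/5)/(5/2) = 0.6400 s
robot covers v_R·T_r = 1.6000·0.1500 = 0.2400 m before braking
braking distance = 1.6000²/(2·2.5000) = 0.5120 m
person approaches 1.6000·(0.1500+0.6400) = 1.2640 m
C+Z_d+Z_r = 0.0800+0.0150+0.1000 = 0.1950 m
S_min ≈ 0.2400+0.5120+1.2640+0.1950  ⇒  S_min = 2211/1000 m

S_min = 2211/1000 m = 2.2110 m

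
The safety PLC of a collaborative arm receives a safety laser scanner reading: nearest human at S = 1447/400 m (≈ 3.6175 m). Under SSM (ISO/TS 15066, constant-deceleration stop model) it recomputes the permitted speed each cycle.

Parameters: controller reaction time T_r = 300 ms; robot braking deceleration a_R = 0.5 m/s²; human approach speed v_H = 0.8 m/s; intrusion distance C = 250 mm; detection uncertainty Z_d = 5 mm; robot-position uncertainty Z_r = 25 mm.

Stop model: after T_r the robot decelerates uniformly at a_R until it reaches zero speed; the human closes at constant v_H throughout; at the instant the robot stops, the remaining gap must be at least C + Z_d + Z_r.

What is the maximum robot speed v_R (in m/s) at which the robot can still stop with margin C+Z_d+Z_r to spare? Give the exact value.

v_R_max = 21/20 m/s = 1.0500 m/s

at the boundary: (1)·v² + (19/10)·v + (-1239/400) = 0
  disc = (19/10)² − 4·(1)·(-1239/400) = 16 ; √disc = 4
  v_R = (−(19/10) + 4) / (2·(1)) = 21/20 m/s
check:
stop time T_s = (21/20)/(1/2) = 2.1000 s
robot in T_r: 1.0500·0.3000 = 0.3150 m
robot under decel: 1.0500²/(2·0.5000) = 1.1025 m
human over T_r+T_s: 0.8000·(0.3000+2.1000) = 1.9200 m
residual clearance needed = 0.2500+0.0050+0.0250 = 0.2800 m
sum ≈ 0.3150+1.1025+1.9200+0.2800 ≈ 3.6175 m = S ✓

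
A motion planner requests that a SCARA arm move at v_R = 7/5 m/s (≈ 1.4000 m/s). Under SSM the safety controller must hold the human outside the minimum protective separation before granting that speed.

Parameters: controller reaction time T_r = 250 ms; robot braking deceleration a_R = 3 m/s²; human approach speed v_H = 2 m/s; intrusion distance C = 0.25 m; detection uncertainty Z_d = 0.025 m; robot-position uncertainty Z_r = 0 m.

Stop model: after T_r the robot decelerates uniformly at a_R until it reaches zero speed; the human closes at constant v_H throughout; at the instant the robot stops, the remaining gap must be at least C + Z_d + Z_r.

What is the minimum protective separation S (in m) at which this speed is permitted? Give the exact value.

S_min = 477/200 m = 2.3850 m

T_s = v_R/a_R = (7/5)/3 = 0.4667 s
robot in T_r: 1.4000·0.2500 = 0.3500 m
robot covers 1.4000·0.4667 − ½·3.0000·0.4667² = 0.3267 m while stopping
human closes 2.0000·0.7167 = 1.4333 m
C+Z_d+Z_r = 0.2500+0.0250+0.0000 = 0.2750 m
S_min ≈ 0.3500+0.3267+1.4333+0.2750  ⇒  S_min = 477/200 m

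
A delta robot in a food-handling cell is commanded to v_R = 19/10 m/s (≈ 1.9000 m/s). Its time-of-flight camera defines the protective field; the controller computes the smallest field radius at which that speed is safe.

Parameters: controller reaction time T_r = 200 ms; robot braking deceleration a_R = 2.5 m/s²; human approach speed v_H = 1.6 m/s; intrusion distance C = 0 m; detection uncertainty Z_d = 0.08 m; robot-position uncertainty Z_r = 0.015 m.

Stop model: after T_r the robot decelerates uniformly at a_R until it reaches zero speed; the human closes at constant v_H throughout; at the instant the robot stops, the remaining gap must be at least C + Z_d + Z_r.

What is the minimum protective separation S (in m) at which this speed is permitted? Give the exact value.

S_min = 2733/1000 m = 2.7330 m

stop time T_s = (19/10)/(5/2) = 0.7600 s
reaction-phase robot travel = 1.9000·0.2000 = 0.3800 m
robot covers 1.9000·0.7600 − ½·2.5000·0.7600² = 0.7220 m while stopping
human closes 1.6000·0.9600 = 1.5360 m
margins: 0.0000+0.0800+0.0150 = 0.0950 m
S_min ≈ 0.3800+0.7220+1.5360+0.0950  ⇒  S_min = 2733/1000 m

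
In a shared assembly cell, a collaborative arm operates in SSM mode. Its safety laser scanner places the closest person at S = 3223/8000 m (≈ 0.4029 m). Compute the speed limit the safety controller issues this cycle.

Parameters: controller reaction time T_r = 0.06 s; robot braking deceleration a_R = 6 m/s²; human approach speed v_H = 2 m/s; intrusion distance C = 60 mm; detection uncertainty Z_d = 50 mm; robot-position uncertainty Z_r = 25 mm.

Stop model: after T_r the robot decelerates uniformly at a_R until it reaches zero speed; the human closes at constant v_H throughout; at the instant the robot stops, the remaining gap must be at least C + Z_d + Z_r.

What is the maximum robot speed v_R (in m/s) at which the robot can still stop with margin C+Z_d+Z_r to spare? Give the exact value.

quadratic (1/12)·v² + (59/150)·v + (-1183/8000) = 0
  disc = (59/150)² − 4·(1/12)·(-1183/8000) = 73441/360000 ; √disc = 271/600
  v_R = (−(59/150) + 271/600) / (2·(1/12)) = 7/20 m/s
check:
stop time T_s = (7/20)/6 = 0.0583 s
reaction-phase robot travel = 0.3500·0.0600 = 0.0210 m
braking distance = 0.3500²/(2·6.0000) = 0.0102 m
human over T_r+T_s: 2.0000·(0.0600+0.0583) = 0.2367 m
C+Z_d+Z_r = 0.0600+0.0500+0.0250 = 0.1350 m
sum ≈ 0.0210+0.0102+0.2367+0.1350 ≈ 0.4029 m = S ✓

v_R_max = 7/20 m/s = 0.3500 m/s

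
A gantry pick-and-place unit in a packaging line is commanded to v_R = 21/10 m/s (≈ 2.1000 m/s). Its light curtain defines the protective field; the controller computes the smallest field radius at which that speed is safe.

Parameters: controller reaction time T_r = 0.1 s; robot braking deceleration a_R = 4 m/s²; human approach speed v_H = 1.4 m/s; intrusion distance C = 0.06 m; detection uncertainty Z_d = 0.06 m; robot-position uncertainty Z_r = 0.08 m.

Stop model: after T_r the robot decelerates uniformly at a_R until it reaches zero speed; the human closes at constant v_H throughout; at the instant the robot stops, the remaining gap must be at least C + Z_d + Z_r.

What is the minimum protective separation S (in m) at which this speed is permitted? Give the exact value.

S_min = 1469/800 m = 1.8362 m

braking lasts T_s = (21/10)/4 = 0.5250 s
robot covers v_R·T_r = 2.1000·0.1000 = 0.2100 m before braking
robot under decel: 2.1000²/(2·4.0000) = 0.5513 m
human over T_r+T_s: 1.4000·(0.1000+0.5250) = 0.8750 m
C+Z_d+Z_r = 0.0600+0.0600+0.0800 = 0.2000 m
S_min ≈ 0.2100+0.5513+0.8750+0.2000  ⇒  S_min = 1469/800 m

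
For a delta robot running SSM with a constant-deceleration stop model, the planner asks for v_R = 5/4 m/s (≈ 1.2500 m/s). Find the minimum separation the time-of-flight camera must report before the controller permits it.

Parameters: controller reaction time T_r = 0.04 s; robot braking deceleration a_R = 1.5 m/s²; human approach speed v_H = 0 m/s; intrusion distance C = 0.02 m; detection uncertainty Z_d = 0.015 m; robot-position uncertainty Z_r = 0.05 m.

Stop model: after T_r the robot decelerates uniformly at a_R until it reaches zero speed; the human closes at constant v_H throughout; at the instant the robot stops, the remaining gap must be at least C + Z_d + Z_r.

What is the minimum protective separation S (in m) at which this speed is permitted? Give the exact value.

T_s = v_R/a_R = (5/4)/(3/2) = 0.8333 s
robot covers v_R·T_r = 1.2500·0.0400 = 0.0500 m before braking
robot under decel: 1.2500²/(2·1.5000) = 0.5208 m
human over T_r+T_s: 0.0000·(0.0400+0.8333) = 0.0000 m
margins: 0.0200+0.0150+0.0500 = 0.0850 m
S_min ≈ 0.0500+0.5208+0.0000+0.0850  ⇒  S_min = 787/1200 m

S_min = 787/1200 m = 0.6558 m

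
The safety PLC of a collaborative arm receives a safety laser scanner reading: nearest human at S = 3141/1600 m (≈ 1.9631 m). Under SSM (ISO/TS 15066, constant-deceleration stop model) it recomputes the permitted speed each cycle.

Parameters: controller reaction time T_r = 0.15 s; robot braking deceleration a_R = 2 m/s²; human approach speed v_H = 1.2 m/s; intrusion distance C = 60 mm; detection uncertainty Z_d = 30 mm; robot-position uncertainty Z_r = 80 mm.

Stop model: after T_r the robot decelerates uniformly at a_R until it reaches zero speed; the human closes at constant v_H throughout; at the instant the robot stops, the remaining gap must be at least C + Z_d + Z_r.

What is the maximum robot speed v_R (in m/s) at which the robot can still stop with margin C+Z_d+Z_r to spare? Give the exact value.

quadratic (1/4)·v² + (3/4)·v + (-2581/1600) = 0
  disc = (3/4)² − 4·(1/4)·(-2581/1600) = 3481/1600 ; √disc = 59/40
  v_R = (−(3/4) + 59/40) / (2·(1/4)) = 29/20 m/s
check:
braking lasts T_s = (29/20)/2 = 0.7250 s
robot covers v_R·T_r = 1.4500·0.1500 = 0.2175 m before braking
robot covers 1.4500·0.7250 − ½·2.0000·0.7250² = 0.5256 m while stopping
human closes 1.2000·0.8750 = 1.0500 m
margins: 0.0600+0.0300+0.0800 = 0.1700 m
sum ≈ 0.2175+0.5256+1.0500+0.1700 ≈ 1.9631 m = S ✓

v_R_max = 29/20 m/s = 1.4500 m/s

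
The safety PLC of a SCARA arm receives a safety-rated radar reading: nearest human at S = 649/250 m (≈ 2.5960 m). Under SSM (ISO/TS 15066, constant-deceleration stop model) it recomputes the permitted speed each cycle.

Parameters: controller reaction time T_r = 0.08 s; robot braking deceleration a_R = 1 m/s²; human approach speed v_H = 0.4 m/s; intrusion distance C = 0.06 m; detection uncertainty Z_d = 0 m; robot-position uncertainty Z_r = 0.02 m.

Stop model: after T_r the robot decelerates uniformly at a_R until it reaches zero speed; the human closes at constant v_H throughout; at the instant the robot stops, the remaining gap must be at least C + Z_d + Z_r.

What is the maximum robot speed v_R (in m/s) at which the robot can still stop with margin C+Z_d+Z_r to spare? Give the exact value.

v_R_max = 9/5 m/s = 1.8000 m/s

collect terms ⇒ (1/2)·v_R² + (12/25)·v_R + (-621/250) = 0
  disc = (12/25)² − 4·(1/2)·(-621/250) = 3249/625 ; √disc = 57/25
  v_R = (−(12/25) + 57/25) / (2·(1/2)) = 9/5 m/s
check:
T_s = v_R/a_R = (9/5)/1 = 1.8000 s
reaction-phase robot travel = 1.8000·0.0800 = 0.1440 m
robot under decel: 1.8000²/(2·1.0000) = 1.6200 m
person approaches 0.4000·(0.0800+1.8000) = 0.7520 m
C+Z_d+Z_r = 0.0600+0.0000+0.0200 = 0.0800 m
sum ≈ 0.1440+1.6200+0.7520+0.0800 ≈ 2.5960 m = S ✓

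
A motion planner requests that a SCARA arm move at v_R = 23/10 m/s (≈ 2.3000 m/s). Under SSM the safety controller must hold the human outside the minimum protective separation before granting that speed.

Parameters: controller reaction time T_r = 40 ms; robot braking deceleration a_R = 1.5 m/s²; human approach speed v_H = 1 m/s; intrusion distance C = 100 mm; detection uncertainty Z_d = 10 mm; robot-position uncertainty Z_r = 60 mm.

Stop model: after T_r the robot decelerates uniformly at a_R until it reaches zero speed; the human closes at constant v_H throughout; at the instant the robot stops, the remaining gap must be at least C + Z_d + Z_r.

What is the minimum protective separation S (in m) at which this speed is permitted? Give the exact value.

S_min = 2699/750 m = 3.5987 m

stop time T_s = (23/10)/(3/2) = 1.5333 s
robot in T_r: 2.3000·0.0400 = 0.0920 m
braking distance = 2.3000²/(2·1.5000) = 1.7633 m
human closes 1.0000·1.5733 = 1.5733 m
C+Z_d+Z_r = 0.1000+0.0100+0.0600 = 0.1700 m
S_min ≈ 0.0920+1.7633+1.5733+0.1700  ⇒  S_min = 2699/750 m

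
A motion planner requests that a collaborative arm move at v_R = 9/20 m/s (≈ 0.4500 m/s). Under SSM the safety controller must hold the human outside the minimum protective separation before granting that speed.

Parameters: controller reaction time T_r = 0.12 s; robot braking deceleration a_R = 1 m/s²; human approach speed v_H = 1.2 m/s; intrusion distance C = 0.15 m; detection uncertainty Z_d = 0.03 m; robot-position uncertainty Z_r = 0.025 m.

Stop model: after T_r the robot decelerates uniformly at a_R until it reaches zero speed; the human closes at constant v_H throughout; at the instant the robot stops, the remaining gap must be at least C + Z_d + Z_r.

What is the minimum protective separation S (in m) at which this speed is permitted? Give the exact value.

braking lasts T_s = (9/20)/1 = 0.4500 s
robot in T_r: 0.4500·0.1200 = 0.0540 m
robot covers 0.4500·0.4500 − ½·1.0000·0.4500² = 0.1013 m while stopping
person approaches 1.2000·(0.1200+0.4500) = 0.6840 m
margins: 0.1500+0.0300+0.0250 = 0.2050 m
S_min ≈ 0.0540+0.1013+0.6840+0.2050  ⇒  S_min = 4177/4000 m

S_min = 4177/4000 m = 1.0442 m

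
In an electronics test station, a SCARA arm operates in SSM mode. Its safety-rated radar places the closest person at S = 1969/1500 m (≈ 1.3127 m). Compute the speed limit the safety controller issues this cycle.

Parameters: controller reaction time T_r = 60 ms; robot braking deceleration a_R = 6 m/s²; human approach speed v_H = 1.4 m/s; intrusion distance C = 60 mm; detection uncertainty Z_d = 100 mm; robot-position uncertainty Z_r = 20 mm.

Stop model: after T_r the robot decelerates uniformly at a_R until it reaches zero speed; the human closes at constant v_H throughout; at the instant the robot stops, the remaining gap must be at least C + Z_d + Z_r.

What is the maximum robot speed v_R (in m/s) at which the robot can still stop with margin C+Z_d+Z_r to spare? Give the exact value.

v_R_max = 11/5 m/s = 2.2000 m/s

at the boundary: (1/12)·v² + (22/75)·v + (-1573/1500) = 0
  disc = (22/75)² − 4·(1/12)·(-1573/1500) = 1089/2500 ; √disc = 33/50
  v_R = (−(22/75) + 33/50) / (2·(1/12)) = 11/5 m/s
check:
T_s = v_R/a_R = (11/5)/6 = 0.3667 s
robot covers v_R·T_r = 2.2000·0.0600 = 0.1320 m before braking
braking distance = 2.2000²/(2·6.0000) = 0.4033 m
human closes 1.4000·0.4267 = 0.5973 m
C+Z_d+Z_r = 0.0600+0.1000+0.0200 = 0.1800 m
sum ≈ 0.1320+0.4033+0.5973+0.1800 ≈ 1.3127 m = S ✓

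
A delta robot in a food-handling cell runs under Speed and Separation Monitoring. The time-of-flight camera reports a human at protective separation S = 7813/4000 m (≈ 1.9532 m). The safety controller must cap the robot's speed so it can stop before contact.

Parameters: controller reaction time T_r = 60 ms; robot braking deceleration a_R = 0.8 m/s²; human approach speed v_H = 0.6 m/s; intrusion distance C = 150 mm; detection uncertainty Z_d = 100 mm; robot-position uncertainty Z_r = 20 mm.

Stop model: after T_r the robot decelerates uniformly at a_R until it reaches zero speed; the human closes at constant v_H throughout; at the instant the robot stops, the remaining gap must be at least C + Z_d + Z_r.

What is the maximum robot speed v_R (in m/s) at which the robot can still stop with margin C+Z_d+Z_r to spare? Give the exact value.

at the boundary: (5/8)·v² + (81/100)·v + (-6589/4000) = 0
  disc = (81/100)² − 4·(5/8)·(-6589/4000) = 190969/40000 ; √disc = 437/200
  v_R = (−(81/100) + 437/200) / (2·(5/8)) = 11/10 m/s
check:
braking lasts T_s = (11/10)/(4/5) = 1.3750 s
robot covers v_R·T_r = 1.1000·0.0600 = 0.0660 m before braking
robot covers 1.1000·1.3750 − ½·0.8000·1.3750² = 0.7562 m while stopping
person approaches 0.6000·(0.0600+1.3750) = 0.8610 m
residual clearance needed = 0.1500+0.1000+0.0200 = 0.2700 m
sum ≈ 0.0660+0.7562+0.8610+0.2700 ≈ 1.9532 m = S ✓

v_R_max = 11/10 m/s = 1.1000 m/s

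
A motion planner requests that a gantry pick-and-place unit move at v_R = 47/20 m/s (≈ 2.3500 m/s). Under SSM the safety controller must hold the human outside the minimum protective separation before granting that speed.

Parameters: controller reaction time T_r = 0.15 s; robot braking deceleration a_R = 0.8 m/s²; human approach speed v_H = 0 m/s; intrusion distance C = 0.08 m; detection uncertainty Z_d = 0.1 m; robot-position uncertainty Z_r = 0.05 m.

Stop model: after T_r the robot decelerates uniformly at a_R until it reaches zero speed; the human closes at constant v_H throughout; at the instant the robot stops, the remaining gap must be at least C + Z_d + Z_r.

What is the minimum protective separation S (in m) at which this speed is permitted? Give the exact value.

T_s = v_R/a_R = (47/20)/(4/5) = 2.9375 s
reaction-phase robot travel = 2.3500·0.1500 = 0.3525 m
braking distance = 2.3500²/(2·0.8000) = 3.4516 m
human closes 0.0000·3.0875 = 0.0000 m
margins: 0.0800+0.1000+0.0500 = 0.2300 m
S_min ≈ 0.3525+3.4516+0.0000+0.2300  ⇒  S_min = 12909/3200 m

S_min = 12909/3200 m = 4.0341 m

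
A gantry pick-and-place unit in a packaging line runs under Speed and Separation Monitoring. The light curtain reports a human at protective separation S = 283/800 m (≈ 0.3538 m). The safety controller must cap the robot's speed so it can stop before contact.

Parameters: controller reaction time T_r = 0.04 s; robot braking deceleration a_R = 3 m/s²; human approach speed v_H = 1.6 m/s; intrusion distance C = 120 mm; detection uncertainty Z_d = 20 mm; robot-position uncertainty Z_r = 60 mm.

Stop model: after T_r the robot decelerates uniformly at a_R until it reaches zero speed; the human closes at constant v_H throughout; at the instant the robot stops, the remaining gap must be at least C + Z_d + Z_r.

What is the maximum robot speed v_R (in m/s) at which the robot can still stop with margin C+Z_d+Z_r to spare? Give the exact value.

v_R_max = 3/20 m/s = 0.1500 m/s

collect terms ⇒ (1/6)·v_R² + (43/75)·v_R + (-359/4000) = 0
  disc = (43/75)² − 4·(1/6)·(-359/4000) = 34969/90000 ; √disc = 187/300
  v_R = (−(43/75) + 187/300) / (2·(1/6)) = 3/20 m/s
check:
braking lasts T_s = (3/20)/3 = 0.0500 s
robot covers v_R·T_r = 0.1500·0.0400 = 0.0060 m before braking
braking distance = 0.1500²/(2·3.0000) = 0.0037 m
person approaches 1.6000·(0.0400+0.0500) = 0.1440 m
residual clearance needed = 0.1200+0.0200+0.0600 = 0.2000 m
sum ≈ 0.0060+0.0037+0.1440+0.2000 ≈ 0.3538 m = S ✓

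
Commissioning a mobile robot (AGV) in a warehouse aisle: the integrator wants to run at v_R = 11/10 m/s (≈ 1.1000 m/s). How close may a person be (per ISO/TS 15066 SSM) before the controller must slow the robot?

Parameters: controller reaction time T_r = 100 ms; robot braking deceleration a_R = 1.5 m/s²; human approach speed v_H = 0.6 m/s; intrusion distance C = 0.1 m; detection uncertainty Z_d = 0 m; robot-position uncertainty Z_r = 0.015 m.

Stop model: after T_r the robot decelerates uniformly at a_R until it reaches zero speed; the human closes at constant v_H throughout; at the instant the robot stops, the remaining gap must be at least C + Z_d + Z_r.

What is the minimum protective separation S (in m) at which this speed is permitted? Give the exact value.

S_min = 677/600 m = 1.1283 m

T_s = v_R/a_R = (11/10)/(3/2) = 0.7333 s
robot in T_r: 1.1000·0.1000 = 0.1100 m
robot under decel: 1.1000²/(2·1.5000) = 0.4033 m
human closes 0.6000·0.8333 = 0.5000 m
margins: 0.1000+0.0000+0.0150 = 0.1150 m
S_min ≈ 0.1100+0.4033+0.5000+0.1150  ⇒  S_min = 677/600 m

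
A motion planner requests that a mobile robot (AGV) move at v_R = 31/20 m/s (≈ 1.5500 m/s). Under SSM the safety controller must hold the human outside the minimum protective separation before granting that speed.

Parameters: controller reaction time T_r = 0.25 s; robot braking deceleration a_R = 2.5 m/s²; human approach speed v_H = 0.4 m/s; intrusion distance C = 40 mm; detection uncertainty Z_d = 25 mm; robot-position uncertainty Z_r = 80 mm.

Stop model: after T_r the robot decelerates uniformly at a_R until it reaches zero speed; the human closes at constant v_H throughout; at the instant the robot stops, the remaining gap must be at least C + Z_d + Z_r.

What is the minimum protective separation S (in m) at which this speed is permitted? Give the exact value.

S_min = 1361/1000 m = 1.3610 m

braking lasts T_s = (31/20)/(5/2) = 0.6200 s
robot in T_r: 1.5500·0.2500 = 0.3875 m
robot under decel: 1.5500²/(2·2.5000) = 0.4805 m
human closes 0.4000·0.8700 = 0.3480 m
residual clearance needed = 0.0400+0.0250+0.0800 = 0.1450 m
S_min ≈ 0.3875+0.4805+0.3480+0.1450  ⇒  S_min = 1361/1000 m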